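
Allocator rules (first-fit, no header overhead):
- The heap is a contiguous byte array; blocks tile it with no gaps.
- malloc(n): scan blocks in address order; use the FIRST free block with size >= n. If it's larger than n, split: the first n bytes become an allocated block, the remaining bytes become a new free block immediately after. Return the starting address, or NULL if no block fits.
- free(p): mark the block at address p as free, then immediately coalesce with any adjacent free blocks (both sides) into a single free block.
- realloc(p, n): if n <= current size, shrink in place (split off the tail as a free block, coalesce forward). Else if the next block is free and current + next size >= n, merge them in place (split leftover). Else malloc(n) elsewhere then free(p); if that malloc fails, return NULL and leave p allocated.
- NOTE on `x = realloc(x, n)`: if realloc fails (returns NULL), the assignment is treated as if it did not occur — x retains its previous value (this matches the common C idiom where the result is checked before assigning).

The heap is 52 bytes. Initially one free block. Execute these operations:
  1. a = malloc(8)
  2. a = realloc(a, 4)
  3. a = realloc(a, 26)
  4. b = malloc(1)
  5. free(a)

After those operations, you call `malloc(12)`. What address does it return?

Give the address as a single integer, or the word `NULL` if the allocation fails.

Op 1: a = malloc(8) -> a = 0; heap: [0-7 ALLOC][8-51 FREE]
Op 2: a = realloc(a, 4) -> a = 0; heap: [0-3 ALLOC][4-51 FREE]
Op 3: a = realloc(a, 26) -> a = 0; heap: [0-25 ALLOC][26-51 FREE]
Op 4: b = malloc(1) -> b = 26; heap: [0-25 ALLOC][26-26 ALLOC][27-51 FREE]
Op 5: free(a) -> (freed a); heap: [0-25 FREE][26-26 ALLOC][27-51 FREE]
malloc(12): first-fit scan over [0-25 FREE][26-26 ALLOC][27-51 FREE] -> 0

Answer: 0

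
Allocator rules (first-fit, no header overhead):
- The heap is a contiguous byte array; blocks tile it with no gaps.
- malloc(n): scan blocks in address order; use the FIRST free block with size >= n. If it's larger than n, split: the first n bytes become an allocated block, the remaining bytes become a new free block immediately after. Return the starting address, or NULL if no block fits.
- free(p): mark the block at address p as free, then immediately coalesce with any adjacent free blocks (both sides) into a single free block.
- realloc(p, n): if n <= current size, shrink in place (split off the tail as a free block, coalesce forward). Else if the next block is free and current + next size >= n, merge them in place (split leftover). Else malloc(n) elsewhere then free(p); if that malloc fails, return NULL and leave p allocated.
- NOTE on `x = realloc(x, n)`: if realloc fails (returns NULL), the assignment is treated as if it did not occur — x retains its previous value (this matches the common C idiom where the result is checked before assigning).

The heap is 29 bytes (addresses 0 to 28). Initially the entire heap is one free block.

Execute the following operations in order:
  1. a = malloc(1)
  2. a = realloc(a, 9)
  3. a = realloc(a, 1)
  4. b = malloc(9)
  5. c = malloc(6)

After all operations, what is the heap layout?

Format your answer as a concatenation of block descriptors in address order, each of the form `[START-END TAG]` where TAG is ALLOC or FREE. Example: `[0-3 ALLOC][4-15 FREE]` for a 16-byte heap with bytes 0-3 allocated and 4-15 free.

Answer: [0-0 ALLOC][1-9 ALLOC][10-15 ALLOC][16-28 FREE]

Derivation:
Op 1: a = malloc(1) -> a = 0; heap: [0-0 ALLOC][1-28 FREE]
Op 2: a = realloc(a, 9) -> a = 0; heap: [0-8 ALLOC][9-28 FREE]
Op 3: a = realloc(a, 1) -> a = 0; heap: [0-0 ALLOC][1-28 FREE]
Op 4: b = malloc(9) -> b = 1; heap: [0-0 ALLOC][1-9 ALLOC][10-28 FREE]
Op 5: c = malloc(6) -> c = 10; heap: [0-0 ALLOC][1-9 ALLOC][10-15 ALLOC][16-28 FREE]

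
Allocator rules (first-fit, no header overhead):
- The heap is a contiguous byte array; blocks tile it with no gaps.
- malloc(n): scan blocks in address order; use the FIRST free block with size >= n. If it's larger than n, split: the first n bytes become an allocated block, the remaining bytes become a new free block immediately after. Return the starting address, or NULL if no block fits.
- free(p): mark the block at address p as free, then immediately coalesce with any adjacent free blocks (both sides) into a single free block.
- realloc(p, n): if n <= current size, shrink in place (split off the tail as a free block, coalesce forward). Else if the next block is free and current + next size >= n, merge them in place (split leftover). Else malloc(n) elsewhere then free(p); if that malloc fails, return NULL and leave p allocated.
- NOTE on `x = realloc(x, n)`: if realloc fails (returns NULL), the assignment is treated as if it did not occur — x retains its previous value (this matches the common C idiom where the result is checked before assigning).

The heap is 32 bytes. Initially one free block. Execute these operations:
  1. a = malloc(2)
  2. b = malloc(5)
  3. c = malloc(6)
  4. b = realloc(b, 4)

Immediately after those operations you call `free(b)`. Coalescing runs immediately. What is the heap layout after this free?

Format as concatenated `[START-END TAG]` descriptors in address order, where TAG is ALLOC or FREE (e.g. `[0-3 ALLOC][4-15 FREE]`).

Op 1: a = malloc(2) -> a = 0; heap: [0-1 ALLOC][2-31 FREE]
Op 2: b = malloc(5) -> b = 2; heap: [0-1 ALLOC][2-6 ALLOC][7-31 FREE]
Op 3: c = malloc(6) -> c = 7; heap: [0-1 ALLOC][2-6 ALLOC][7-12 ALLOC][13-31 FREE]
Op 4: b = realloc(b, 4) -> b = 2; heap: [0-1 ALLOC][2-5 ALLOC][6-6 FREE][7-12 ALLOC][13-31 FREE]
free(b): b = 2 -> block [2-5 ALLOC]; mark free, coalesce with adjacent free neighbors -> [0-1 ALLOC][2-6 FREE][7-12 ALLOC][13-31 FREE]

Answer: [0-1 ALLOC][2-6 FREE][7-12 ALLOC][13-31 FREE]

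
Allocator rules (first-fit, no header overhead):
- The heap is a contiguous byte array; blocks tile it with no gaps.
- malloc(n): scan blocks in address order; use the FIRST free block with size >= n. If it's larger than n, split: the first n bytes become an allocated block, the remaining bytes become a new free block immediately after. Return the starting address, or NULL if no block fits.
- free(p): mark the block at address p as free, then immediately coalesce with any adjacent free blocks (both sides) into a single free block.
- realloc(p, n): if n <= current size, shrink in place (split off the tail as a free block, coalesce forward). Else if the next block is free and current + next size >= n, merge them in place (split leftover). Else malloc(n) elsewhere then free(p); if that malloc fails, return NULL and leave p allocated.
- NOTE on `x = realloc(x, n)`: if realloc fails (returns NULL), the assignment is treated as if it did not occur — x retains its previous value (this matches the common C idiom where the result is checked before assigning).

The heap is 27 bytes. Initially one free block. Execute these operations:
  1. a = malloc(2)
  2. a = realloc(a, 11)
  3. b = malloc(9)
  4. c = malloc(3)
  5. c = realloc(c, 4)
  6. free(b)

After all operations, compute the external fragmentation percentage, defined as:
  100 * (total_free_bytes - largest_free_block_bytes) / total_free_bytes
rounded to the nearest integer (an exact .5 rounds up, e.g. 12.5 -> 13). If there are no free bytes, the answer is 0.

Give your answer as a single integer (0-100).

Answer: 25

Derivation:
Op 1: a = malloc(2) -> a = 0; heap: [0-1 ALLOC][2-26 FREE]
Op 2: a = realloc(a, 11) -> a = 0; heap: [0-10 ALLOC][11-26 FREE]
Op 3: b = malloc(9) -> b = 11; heap: [0-10 ALLOC][11-19 ALLOC][20-26 FREE]
Op 4: c = malloc(3) -> c = 20; heap: [0-10 ALLOC][11-19 ALLOC][20-22 ALLOC][23-26 FREE]
Op 5: c = realloc(c, 4) -> c = 20; heap: [0-10 ALLOC][11-19 ALLOC][20-23 ALLOC][24-26 FREE]
Op 6: free(b) -> (freed b); heap: [0-10 ALLOC][11-19 FREE][20-23 ALLOC][24-26 FREE]
Free blocks: [9 3] total_free=12 largest=9 -> 100*(12-9)/12 = 300/12 = 25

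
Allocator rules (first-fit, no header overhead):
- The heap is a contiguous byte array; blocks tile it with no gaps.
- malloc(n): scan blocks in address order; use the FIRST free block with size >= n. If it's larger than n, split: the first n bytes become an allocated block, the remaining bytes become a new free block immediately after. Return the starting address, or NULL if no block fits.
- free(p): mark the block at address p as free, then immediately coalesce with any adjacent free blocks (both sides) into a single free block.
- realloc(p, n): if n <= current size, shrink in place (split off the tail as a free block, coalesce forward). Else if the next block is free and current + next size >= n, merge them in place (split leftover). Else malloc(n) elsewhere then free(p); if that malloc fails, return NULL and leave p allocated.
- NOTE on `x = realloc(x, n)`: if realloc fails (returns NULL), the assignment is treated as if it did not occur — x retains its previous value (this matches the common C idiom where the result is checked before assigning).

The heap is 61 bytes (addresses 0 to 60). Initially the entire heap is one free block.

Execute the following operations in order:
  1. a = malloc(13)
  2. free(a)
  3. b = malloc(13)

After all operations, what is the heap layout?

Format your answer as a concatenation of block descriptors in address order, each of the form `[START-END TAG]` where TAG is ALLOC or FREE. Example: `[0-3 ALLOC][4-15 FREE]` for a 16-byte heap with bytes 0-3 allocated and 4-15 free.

Op 1: a = malloc(13) -> a = 0; heap: [0-12 ALLOC][13-60 FREE]
Op 2: free(a) -> (freed a); heap: [0-60 FREE]
Op 3: b = malloc(13) -> b = 0; heap: [0-12 ALLOC][13-60 FREE]

Answer: [0-12 ALLOC][13-60 FREE]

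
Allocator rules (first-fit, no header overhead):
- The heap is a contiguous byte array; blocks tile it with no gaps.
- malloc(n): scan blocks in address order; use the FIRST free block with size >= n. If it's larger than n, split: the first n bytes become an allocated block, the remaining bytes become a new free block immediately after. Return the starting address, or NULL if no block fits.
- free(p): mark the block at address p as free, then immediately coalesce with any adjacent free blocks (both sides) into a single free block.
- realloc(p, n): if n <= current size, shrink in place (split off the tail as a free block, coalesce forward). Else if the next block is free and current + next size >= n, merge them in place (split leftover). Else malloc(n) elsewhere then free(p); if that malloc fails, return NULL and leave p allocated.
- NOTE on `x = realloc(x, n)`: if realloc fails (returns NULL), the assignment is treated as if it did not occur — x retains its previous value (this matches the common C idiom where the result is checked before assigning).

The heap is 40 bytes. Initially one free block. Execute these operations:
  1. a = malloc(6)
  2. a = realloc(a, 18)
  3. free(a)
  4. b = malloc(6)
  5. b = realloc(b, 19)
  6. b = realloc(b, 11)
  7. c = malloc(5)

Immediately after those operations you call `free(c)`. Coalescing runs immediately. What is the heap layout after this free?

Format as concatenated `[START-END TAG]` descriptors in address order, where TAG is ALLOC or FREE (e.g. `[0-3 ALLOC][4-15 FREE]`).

Answer: [0-10 ALLOC][11-39 FREE]

Derivation:
Op 1: a = malloc(6) -> a = 0; heap: [0-5 ALLOC][6-39 FREE]
Op 2: a = realloc(a, 18) -> a = 0; heap: [0-17 ALLOC][18-39 FREE]
Op 3: free(a) -> (freed a); heap: [0-39 FREE]
Op 4: b = malloc(6) -> b = 0; heap: [0-5 ALLOC][6-39 FREE]
Op 5: b = realloc(b, 19) -> b = 0; heap: [0-18 ALLOC][19-39 FREE]
Op 6: b = realloc(b, 11) -> b = 0; heap: [0-10 ALLOC][11-39 FREE]
Op 7: c = malloc(5) -> c = 11; heap: [0-10 ALLOC][11-15 ALLOC][16-39 FREE]
free(c): c = 11 -> block [11-15 ALLOC]; mark free, coalesce with adjacent free neighbors -> [0-10 ALLOC][11-39 FREE]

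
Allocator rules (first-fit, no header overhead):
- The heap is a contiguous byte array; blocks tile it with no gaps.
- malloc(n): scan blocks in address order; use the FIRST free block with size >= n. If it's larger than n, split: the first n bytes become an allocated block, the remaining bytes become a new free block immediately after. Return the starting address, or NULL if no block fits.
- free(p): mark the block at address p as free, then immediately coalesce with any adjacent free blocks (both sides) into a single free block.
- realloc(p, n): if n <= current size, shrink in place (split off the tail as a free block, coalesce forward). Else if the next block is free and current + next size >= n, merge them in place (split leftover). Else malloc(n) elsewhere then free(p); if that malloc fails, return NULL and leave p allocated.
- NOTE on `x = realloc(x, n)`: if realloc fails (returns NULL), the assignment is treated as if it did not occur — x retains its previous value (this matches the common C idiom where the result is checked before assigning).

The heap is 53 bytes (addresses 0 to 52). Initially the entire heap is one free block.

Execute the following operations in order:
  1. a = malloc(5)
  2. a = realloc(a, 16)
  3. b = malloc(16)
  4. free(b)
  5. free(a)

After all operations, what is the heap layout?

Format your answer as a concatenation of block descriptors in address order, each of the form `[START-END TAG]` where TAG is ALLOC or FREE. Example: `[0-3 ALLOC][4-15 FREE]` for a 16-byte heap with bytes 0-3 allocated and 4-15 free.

Op 1: a = malloc(5) -> a = 0; heap: [0-4 ALLOC][5-52 FREE]
Op 2: a = realloc(a, 16) -> a = 0; heap: [0-15 ALLOC][16-52 FREE]
Op 3: b = malloc(16) -> b = 16; heap: [0-15 ALLOC][16-31 ALLOC][32-52 FREE]
Op 4: free(b) -> (freed b); heap: [0-15 ALLOC][16-52 FREE]
Op 5: free(a) -> (freed a); heap: [0-52 FREE]

Answer: [0-52 FREE]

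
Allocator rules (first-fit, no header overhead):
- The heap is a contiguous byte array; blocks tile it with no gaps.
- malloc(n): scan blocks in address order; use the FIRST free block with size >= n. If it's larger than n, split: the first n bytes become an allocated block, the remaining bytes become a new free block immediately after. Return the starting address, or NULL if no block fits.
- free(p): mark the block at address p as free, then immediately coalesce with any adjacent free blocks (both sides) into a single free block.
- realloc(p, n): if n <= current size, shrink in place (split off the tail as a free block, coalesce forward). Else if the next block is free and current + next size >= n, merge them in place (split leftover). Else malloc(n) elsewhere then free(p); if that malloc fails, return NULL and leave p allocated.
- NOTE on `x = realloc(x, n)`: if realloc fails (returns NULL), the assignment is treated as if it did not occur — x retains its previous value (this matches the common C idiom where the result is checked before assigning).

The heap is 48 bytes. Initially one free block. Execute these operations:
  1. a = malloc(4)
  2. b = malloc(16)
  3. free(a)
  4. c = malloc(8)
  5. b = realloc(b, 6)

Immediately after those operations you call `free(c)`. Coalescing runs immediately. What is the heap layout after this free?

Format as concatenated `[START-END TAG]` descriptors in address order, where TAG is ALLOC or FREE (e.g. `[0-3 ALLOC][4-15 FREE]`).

Answer: [0-3 FREE][4-9 ALLOC][10-47 FREE]

Derivation:
Op 1: a = malloc(4) -> a = 0; heap: [0-3 ALLOC][4-47 FREE]
Op 2: b = malloc(16) -> b = 4; heap: [0-3 ALLOC][4-19 ALLOC][20-47 FREE]
Op 3: free(a) -> (freed a); heap: [0-3 FREE][4-19 ALLOC][20-47 FREE]
Op 4: c = malloc(8) -> c = 20; heap: [0-3 FREE][4-19 ALLOC][20-27 ALLOC][28-47 FREE]
Op 5: b = realloc(b, 6) -> b = 4; heap: [0-3 FREE][4-9 ALLOC][10-19 FREE][20-27 ALLOC][28-47 FREE]
free(c): c = 20 -> block [20-27 ALLOC]; mark free, coalesce with adjacent free neighbors -> [0-3 FREE][4-9 ALLOC][10-47 FREE]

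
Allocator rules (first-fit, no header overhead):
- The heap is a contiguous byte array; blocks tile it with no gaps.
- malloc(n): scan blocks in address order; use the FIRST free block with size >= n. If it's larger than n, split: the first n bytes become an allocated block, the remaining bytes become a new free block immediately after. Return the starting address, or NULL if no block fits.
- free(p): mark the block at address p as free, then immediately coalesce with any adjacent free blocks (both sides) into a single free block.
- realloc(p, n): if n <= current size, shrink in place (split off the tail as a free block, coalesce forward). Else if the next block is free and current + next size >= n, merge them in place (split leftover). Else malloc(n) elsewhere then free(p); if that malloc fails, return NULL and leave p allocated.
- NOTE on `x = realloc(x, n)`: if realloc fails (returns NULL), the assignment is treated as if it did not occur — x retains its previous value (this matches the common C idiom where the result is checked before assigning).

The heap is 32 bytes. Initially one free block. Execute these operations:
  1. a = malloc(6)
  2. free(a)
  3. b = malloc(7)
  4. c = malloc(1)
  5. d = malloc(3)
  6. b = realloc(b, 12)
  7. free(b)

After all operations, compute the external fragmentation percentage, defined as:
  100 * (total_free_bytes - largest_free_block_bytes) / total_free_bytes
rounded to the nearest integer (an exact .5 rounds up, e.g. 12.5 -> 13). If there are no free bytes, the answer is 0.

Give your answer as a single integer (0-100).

Op 1: a = malloc(6) -> a = 0; heap: [0-5 ALLOC][6-31 FREE]
Op 2: free(a) -> (freed a); heap: [0-31 FREE]
Op 3: b = malloc(7) -> b = 0; heap: [0-6 ALLOC][7-31 FREE]
Op 4: c = malloc(1) -> c = 7; heap: [0-6 ALLOC][7-7 ALLOC][8-31 FREE]
Op 5: d = malloc(3) -> d = 8; heap: [0-6 ALLOC][7-7 ALLOC][8-10 ALLOC][11-31 FREE]
Op 6: b = realloc(b, 12) -> b = 11; heap: [0-6 FREE][7-7 ALLOC][8-10 ALLOC][11-22 ALLOC][23-31 FREE]
Op 7: free(b) -> (freed b); heap: [0-6 FREE][7-7 ALLOC][8-10 ALLOC][11-31 FREE]
Free blocks: [7 21] total_free=28 largest=21 -> 100*(28-21)/28 = 700/28 = 25

Answer: 25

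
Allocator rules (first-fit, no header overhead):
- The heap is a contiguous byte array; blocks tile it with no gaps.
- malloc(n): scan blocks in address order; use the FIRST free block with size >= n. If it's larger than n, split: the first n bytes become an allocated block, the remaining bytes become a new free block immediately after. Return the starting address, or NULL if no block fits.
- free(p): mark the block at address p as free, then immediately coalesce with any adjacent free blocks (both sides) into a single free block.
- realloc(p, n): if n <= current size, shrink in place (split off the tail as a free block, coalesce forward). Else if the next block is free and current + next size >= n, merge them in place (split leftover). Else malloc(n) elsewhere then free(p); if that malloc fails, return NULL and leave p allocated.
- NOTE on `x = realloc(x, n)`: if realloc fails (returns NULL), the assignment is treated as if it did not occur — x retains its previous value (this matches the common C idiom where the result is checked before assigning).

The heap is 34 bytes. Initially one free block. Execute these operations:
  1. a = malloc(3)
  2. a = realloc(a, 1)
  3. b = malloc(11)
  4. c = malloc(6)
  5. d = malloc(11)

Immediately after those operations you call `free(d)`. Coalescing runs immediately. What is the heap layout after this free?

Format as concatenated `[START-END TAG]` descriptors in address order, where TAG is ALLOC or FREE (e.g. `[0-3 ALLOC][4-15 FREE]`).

Answer: [0-0 ALLOC][1-11 ALLOC][12-17 ALLOC][18-33 FREE]

Derivation:
Op 1: a = malloc(3) -> a = 0; heap: [0-2 ALLOC][3-33 FREE]
Op 2: a = realloc(a, 1) -> a = 0; heap: [0-0 ALLOC][1-33 FREE]
Op 3: b = malloc(11) -> b = 1; heap: [0-0 ALLOC][1-11 ALLOC][12-33 FREE]
Op 4: c = malloc(6) -> c = 12; heap: [0-0 ALLOC][1-11 ALLOC][12-17 ALLOC][18-33 FREE]
Op 5: d = malloc(11) -> d = 18; heap: [0-0 ALLOC][1-11 ALLOC][12-17 ALLOC][18-28 ALLOC][29-33 FREE]
free(d): d = 18 -> block [18-28 ALLOC]; mark free, coalesce with adjacent free neighbors -> [0-0 ALLOC][1-11 ALLOC][12-17 ALLOC][18-33 FREE]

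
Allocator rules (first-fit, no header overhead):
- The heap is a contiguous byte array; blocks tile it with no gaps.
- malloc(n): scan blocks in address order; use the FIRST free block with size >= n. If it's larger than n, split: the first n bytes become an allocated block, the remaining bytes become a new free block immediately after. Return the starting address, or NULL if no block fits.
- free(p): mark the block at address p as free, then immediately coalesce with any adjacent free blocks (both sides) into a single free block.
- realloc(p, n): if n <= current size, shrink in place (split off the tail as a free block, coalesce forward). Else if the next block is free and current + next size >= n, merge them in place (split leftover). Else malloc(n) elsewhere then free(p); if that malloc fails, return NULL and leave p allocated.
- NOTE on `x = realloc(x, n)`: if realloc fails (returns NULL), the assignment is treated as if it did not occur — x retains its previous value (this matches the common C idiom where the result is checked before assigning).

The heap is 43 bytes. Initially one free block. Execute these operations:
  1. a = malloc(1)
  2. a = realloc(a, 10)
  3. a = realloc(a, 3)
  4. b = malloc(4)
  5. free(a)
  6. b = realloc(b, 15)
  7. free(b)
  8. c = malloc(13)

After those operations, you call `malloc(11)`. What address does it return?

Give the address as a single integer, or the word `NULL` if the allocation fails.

Answer: 13

Derivation:
Op 1: a = malloc(1) -> a = 0; heap: [0-0 ALLOC][1-42 FREE]
Op 2: a = realloc(a, 10) -> a = 0; heap: [0-9 ALLOC][10-42 FREE]
Op 3: a = realloc(a, 3) -> a = 0; heap: [0-2 ALLOC][3-42 FREE]
Op 4: b = malloc(4) -> b = 3; heap: [0-2 ALLOC][3-6 ALLOC][7-42 FREE]
Op 5: free(a) -> (freed a); heap: [0-2 FREE][3-6 ALLOC][7-42 FREE]
Op 6: b = realloc(b, 15) -> b = 3; heap: [0-2 FREE][3-17 ALLOC][18-42 FREE]
Op 7: free(b) -> (freed b); heap: [0-42 FREE]
Op 8: c = malloc(13) -> c = 0; heap: [0-12 ALLOC][13-42 FREE]
malloc(11): first-fit scan over [0-12 ALLOC][13-42 FREE] -> 13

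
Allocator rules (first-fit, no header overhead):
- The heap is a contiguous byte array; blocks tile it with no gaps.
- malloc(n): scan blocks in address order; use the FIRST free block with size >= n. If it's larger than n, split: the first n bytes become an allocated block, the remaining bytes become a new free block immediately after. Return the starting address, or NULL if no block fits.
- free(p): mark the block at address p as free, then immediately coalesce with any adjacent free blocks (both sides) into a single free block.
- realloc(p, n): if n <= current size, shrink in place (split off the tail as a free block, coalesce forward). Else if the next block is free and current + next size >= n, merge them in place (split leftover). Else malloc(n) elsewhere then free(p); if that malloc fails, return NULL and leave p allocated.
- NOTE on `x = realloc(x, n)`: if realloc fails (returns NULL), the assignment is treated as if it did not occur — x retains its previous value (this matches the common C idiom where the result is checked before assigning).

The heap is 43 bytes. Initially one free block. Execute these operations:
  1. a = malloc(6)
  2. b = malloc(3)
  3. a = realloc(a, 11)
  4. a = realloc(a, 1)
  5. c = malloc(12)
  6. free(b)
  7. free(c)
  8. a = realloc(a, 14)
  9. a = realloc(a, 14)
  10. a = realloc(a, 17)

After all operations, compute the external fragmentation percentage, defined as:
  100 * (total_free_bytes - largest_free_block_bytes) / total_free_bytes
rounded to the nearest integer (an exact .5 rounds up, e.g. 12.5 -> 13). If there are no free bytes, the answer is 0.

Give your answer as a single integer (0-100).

Op 1: a = malloc(6) -> a = 0; heap: [0-5 ALLOC][6-42 FREE]
Op 2: b = malloc(3) -> b = 6; heap: [0-5 ALLOC][6-8 ALLOC][9-42 FREE]
Op 3: a = realloc(a, 11) -> a = 9; heap: [0-5 FREE][6-8 ALLOC][9-19 ALLOC][20-42 FREE]
Op 4: a = realloc(a, 1) -> a = 9; heap: [0-5 FREE][6-8 ALLOC][9-9 ALLOC][10-42 FREE]
Op 5: c = malloc(12) -> c = 10; heap: [0-5 FREE][6-8 ALLOC][9-9 ALLOC][10-21 ALLOC][22-42 FREE]
Op 6: free(b) -> (freed b); heap: [0-8 FREE][9-9 ALLOC][10-21 ALLOC][22-42 FREE]
Op 7: free(c) -> (freed c); heap: [0-8 FREE][9-9 ALLOC][10-42 FREE]
Op 8: a = realloc(a, 14) -> a = 9; heap: [0-8 FREE][9-22 ALLOC][23-42 FREE]
Op 9: a = realloc(a, 14) -> a = 9; heap: [0-8 FREE][9-22 ALLOC][23-42 FREE]
Op 10: a = realloc(a, 17) -> a = 9; heap: [0-8 FREE][9-25 ALLOC][26-42 FREE]
Free blocks: [9 17] total_free=26 largest=17 -> 100*(26-17)/26 = 900/26 ≈ 34.615 -> rounds to 35

Answer: 35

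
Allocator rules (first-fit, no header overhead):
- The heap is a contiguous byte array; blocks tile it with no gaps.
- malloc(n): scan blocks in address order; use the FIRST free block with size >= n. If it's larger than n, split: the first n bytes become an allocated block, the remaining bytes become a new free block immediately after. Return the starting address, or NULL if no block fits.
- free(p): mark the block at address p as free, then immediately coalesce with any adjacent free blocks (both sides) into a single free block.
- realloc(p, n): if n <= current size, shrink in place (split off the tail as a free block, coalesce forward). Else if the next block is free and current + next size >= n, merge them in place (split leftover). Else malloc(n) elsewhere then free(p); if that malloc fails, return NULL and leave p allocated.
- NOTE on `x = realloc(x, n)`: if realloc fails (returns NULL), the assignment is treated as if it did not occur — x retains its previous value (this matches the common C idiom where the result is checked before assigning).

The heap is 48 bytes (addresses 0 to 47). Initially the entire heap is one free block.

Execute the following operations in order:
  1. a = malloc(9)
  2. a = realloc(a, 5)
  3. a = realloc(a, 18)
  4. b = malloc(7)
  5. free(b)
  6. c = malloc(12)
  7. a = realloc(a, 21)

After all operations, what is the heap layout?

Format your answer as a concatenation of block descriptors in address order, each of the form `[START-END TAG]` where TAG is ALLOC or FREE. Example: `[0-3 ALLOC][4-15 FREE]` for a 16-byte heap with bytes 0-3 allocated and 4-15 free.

Op 1: a = malloc(9) -> a = 0; heap: [0-8 ALLOC][9-47 FREE]
Op 2: a = realloc(a, 5) -> a = 0; heap: [0-4 ALLOC][5-47 FREE]
Op 3: a = realloc(a, 18) -> a = 0; heap: [0-17 ALLOC][18-47 FREE]
Op 4: b = malloc(7) -> b = 18; heap: [0-17 ALLOC][18-24 ALLOC][25-47 FREE]
Op 5: free(b) -> (freed b); heap: [0-17 ALLOC][18-47 FREE]
Op 6: c = malloc(12) -> c = 18; heap: [0-17 ALLOC][18-29 ALLOC][30-47 FREE]
Op 7: a = realloc(a, 21) -> NULL (a unchanged); heap: [0-17 ALLOC][18-29 ALLOC][30-47 FREE]

Answer: [0-17 ALLOC][18-29 ALLOC][30-47 FREE]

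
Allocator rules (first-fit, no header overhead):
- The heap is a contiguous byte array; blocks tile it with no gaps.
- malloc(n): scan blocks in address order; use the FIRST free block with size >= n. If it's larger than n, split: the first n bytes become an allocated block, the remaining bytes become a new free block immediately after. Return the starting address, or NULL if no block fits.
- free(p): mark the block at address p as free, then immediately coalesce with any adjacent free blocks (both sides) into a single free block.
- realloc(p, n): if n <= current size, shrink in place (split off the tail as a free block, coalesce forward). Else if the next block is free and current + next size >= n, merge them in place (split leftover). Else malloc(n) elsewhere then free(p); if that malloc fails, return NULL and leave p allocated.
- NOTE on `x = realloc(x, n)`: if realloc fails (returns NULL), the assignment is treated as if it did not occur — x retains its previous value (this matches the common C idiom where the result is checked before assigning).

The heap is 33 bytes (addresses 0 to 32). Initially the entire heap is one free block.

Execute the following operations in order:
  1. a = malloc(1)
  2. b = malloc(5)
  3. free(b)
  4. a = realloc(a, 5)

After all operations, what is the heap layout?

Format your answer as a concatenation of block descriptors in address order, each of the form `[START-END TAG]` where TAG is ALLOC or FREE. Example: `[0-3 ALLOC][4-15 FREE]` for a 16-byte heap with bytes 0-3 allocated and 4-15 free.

Answer: [0-4 ALLOC][5-32 FREE]

Derivation:
Op 1: a = malloc(1) -> a = 0; heap: [0-0 ALLOC][1-32 FREE]
Op 2: b = malloc(5) -> b = 1; heap: [0-0 ALLOC][1-5 ALLOC][6-32 FREE]
Op 3: free(b) -> (freed b); heap: [0-0 ALLOC][1-32 FREE]
Op 4: a = realloc(a, 5) -> a = 0; heap: [0-4 ALLOC][5-32 FREE]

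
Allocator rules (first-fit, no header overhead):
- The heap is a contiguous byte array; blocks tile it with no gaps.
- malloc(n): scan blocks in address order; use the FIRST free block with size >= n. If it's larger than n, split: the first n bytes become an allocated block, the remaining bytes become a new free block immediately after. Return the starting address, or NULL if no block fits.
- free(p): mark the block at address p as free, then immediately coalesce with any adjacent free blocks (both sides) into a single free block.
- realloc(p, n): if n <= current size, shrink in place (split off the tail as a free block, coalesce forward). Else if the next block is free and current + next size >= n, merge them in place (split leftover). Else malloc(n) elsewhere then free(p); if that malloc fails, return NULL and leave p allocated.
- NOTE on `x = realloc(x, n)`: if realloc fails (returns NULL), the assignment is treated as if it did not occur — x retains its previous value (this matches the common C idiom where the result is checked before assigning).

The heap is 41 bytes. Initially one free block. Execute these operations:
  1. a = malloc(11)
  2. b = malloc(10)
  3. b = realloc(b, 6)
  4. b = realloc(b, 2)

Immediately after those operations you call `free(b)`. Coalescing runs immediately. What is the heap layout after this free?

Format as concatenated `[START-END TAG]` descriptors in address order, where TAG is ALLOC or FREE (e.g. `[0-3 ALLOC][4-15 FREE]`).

Op 1: a = malloc(11) -> a = 0; heap: [0-10 ALLOC][11-40 FREE]
Op 2: b = malloc(10) -> b = 11; heap: [0-10 ALLOC][11-20 ALLOC][21-40 FREE]
Op 3: b = realloc(b, 6) -> b = 11; heap: [0-10 ALLOC][11-16 ALLOC][17-40 FREE]
Op 4: b = realloc(b, 2) -> b = 11; heap: [0-10 ALLOC][11-12 ALLOC][13-40 FREE]
free(b): b = 11 -> block [11-12 ALLOC]; mark free, coalesce with adjacent free neighbors -> [0-10 ALLOC][11-40 FREE]

Answer: [0-10 ALLOC][11-40 FREE]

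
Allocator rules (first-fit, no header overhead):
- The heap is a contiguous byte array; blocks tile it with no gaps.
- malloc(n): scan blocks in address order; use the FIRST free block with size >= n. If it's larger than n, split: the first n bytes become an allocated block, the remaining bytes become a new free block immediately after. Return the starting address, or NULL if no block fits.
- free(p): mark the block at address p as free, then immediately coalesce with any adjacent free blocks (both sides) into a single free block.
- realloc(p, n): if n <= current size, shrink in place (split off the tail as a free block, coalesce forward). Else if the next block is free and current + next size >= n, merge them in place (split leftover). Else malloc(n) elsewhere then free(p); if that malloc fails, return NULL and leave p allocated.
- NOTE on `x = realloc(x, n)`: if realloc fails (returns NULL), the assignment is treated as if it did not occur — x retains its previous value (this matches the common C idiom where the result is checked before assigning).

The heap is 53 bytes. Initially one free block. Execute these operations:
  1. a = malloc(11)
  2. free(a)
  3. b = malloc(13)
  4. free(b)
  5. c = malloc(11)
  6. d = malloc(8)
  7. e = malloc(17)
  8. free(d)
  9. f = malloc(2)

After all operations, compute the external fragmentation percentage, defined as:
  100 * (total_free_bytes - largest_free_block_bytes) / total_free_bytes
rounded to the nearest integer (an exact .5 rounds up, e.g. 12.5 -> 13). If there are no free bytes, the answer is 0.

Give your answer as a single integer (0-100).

Op 1: a = malloc(11) -> a = 0; heap: [0-10 ALLOC][11-52 FREE]
Op 2: free(a) -> (freed a); heap: [0-52 FREE]
Op 3: b = malloc(13) -> b = 0; heap: [0-12 ALLOC][13-52 FREE]
Op 4: free(b) -> (freed b); heap: [0-52 FREE]
Op 5: c = malloc(11) -> c = 0; heap: [0-10 ALLOC][11-52 FREE]
Op 6: d = malloc(8) -> d = 11; heap: [0-10 ALLOC][11-18 ALLOC][19-52 FREE]
Op 7: e = malloc(17) -> e = 19; heap: [0-10 ALLOC][11-18 ALLOC][19-35 ALLOC][36-52 FREE]
Op 8: free(d) -> (freed d); heap: [0-10 ALLOC][11-18 FREE][19-35 ALLOC][36-52 FREE]
Op 9: f = malloc(2) -> f = 11; heap: [0-10 ALLOC][11-12 ALLOC][13-18 FREE][19-35 ALLOC][36-52 FREE]
Free blocks: [6 17] total_free=23 largest=17 -> 100*(23-17)/23 = 600/23 ≈ 26.087 -> rounds to 26

Answer: 26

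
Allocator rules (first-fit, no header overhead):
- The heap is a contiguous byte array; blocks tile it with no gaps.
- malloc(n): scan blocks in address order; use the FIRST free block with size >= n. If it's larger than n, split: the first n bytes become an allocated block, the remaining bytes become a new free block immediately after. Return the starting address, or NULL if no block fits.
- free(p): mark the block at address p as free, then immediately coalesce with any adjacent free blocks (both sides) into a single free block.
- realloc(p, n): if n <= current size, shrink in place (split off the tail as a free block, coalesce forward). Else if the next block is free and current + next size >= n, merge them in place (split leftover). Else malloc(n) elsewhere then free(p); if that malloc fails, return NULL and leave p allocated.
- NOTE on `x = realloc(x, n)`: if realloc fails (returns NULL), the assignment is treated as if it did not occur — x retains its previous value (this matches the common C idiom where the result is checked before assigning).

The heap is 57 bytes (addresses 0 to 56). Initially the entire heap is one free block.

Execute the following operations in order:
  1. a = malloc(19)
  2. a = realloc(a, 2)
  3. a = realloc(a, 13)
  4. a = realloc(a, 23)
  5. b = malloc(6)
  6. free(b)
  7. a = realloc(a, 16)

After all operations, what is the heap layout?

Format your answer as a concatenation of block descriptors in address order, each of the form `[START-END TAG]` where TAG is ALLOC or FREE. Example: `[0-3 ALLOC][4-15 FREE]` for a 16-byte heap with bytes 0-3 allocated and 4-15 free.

Answer: [0-15 ALLOC][16-56 FREE]

Derivation:
Op 1: a = malloc(19) -> a = 0; heap: [0-18 ALLOC][19-56 FREE]
Op 2: a = realloc(a, 2) -> a = 0; heap: [0-1 ALLOC][2-56 FREE]
Op 3: a = realloc(a, 13) -> a = 0; heap: [0-12 ALLOC][13-56 FREE]
Op 4: a = realloc(a, 23) -> a = 0; heap: [0-22 ALLOC][23-56 FREE]
Op 5: b = malloc(6) -> b = 23; heap: [0-22 ALLOC][23-28 ALLOC][29-56 FREE]
Op 6: free(b) -> (freed b); heap: [0-22 ALLOC][23-56 FREE]
Op 7: a = realloc(a, 16) -> a = 0; heap: [0-15 ALLOC][16-56 FREE]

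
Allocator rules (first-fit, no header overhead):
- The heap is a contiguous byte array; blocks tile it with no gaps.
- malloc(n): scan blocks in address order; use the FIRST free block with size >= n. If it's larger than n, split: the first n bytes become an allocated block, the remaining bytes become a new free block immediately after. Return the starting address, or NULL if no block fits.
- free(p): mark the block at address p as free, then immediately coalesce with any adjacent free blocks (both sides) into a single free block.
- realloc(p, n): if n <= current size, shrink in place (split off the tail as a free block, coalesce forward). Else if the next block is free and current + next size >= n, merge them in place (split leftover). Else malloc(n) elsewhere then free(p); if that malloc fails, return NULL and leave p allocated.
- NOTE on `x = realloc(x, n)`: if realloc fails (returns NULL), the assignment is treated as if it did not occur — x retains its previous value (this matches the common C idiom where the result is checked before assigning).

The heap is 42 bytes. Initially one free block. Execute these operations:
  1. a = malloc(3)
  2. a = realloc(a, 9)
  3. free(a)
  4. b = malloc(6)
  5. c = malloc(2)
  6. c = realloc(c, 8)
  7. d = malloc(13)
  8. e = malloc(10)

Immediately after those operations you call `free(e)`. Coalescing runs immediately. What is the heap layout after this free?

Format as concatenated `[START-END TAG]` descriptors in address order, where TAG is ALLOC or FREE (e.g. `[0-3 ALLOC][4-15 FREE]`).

Op 1: a = malloc(3) -> a = 0; heap: [0-2 ALLOC][3-41 FREE]
Op 2: a = realloc(a, 9) -> a = 0; heap: [0-8 ALLOC][9-41 FREE]
Op 3: free(a) -> (freed a); heap: [0-41 FREE]
Op 4: b = malloc(6) -> b = 0; heap: [0-5 ALLOC][6-41 FREE]
Op 5: c = malloc(2) -> c = 6; heap: [0-5 ALLOC][6-7 ALLOC][8-41 FREE]
Op 6: c = realloc(c, 8) -> c = 6; heap: [0-5 ALLOC][6-13 ALLOC][14-41 FREE]
Op 7: d = malloc(13) -> d = 14; heap: [0-5 ALLOC][6-13 ALLOC][14-26 ALLOC][27-41 FREE]
Op 8: e = malloc(10) -> e = 27; heap: [0-5 ALLOC][6-13 ALLOC][14-26 ALLOC][27-36 ALLOC][37-41 FREE]
free(e): e = 27 -> block [27-36 ALLOC]; mark free, coalesce with adjacent free neighbors -> [0-5 ALLOC][6-13 ALLOC][14-26 ALLOC][27-41 FREE]

Answer: [0-5 ALLOC][6-13 ALLOC][14-26 ALLOC][27-41 FREE]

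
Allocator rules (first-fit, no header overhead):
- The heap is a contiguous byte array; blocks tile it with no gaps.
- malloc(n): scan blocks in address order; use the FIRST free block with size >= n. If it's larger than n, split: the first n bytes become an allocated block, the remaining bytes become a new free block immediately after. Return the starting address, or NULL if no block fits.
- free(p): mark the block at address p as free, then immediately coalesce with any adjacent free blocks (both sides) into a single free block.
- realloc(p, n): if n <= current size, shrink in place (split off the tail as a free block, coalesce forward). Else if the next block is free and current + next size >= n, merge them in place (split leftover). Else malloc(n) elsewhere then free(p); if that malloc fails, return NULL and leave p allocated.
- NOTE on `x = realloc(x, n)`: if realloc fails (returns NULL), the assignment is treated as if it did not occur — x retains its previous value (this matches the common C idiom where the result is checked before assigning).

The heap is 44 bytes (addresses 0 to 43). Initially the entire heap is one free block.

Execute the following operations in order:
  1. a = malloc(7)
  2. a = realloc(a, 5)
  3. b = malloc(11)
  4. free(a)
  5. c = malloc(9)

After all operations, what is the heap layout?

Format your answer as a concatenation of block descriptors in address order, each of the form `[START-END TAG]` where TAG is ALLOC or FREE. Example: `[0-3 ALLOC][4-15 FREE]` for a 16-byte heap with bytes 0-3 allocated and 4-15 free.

Answer: [0-4 FREE][5-15 ALLOC][16-24 ALLOC][25-43 FREE]

Derivation:
Op 1: a = malloc(7) -> a = 0; heap: [0-6 ALLOC][7-43 FREE]
Op 2: a = realloc(a, 5) -> a = 0; heap: [0-4 ALLOC][5-43 FREE]
Op 3: b = malloc(11) -> b = 5; heap: [0-4 ALLOC][5-15 ALLOC][16-43 FREE]
Op 4: free(a) -> (freed a); heap: [0-4 FREE][5-15 ALLOC][16-43 FREE]
Op 5: c = malloc(9) -> c = 16; heap: [0-4 FREE][5-15 ALLOC][16-24 ALLOC][25-43 FREE]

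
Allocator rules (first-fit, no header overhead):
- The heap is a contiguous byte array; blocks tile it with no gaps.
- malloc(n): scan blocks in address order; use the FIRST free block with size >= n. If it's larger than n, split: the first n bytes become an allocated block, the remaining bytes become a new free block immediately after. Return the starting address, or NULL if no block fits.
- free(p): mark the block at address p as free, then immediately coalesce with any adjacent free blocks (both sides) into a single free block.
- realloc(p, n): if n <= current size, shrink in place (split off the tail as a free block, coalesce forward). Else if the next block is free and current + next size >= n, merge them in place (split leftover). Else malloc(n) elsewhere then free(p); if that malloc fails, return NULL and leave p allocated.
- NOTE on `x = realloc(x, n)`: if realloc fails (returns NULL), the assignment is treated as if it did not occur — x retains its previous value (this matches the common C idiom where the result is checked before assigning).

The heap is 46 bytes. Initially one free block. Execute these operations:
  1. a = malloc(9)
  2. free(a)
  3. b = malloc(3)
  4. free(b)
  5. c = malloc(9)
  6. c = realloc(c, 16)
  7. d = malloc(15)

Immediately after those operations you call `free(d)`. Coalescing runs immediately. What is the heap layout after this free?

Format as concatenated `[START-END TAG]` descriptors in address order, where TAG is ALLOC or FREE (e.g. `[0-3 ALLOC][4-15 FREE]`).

Op 1: a = malloc(9) -> a = 0; heap: [0-8 ALLOC][9-45 FREE]
Op 2: free(a) -> (freed a); heap: [0-45 FREE]
Op 3: b = malloc(3) -> b = 0; heap: [0-2 ALLOC][3-45 FREE]
Op 4: free(b) -> (freed b); heap: [0-45 FREE]
Op 5: c = malloc(9) -> c = 0; heap: [0-8 ALLOC][9-45 FREE]
Op 6: c = realloc(c, 16) -> c = 0; heap: [0-15 ALLOC][16-45 FREE]
Op 7: d = malloc(15) -> d = 16; heap: [0-15 ALLOC][16-30 ALLOC][31-45 FREE]
free(d): d = 16 -> block [16-30 ALLOC]; mark free, coalesce with adjacent free neighbors -> [0-15 ALLOC][16-45 FREE]

Answer: [0-15 ALLOC][16-45 FREE]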